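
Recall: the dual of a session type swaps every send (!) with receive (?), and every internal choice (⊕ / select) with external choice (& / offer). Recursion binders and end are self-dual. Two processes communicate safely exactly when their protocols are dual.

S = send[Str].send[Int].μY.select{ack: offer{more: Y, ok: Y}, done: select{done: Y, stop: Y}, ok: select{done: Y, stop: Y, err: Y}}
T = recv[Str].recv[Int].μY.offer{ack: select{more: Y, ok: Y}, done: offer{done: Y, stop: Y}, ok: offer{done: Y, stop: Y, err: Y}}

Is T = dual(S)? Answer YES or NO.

YES

send[Str] | recv[Str]  ✓
  send[Int] | recv[Int]  ✓
    μY | μY  ✓ (rec unchanged)
      select{ack,done,ok} | offer{ack,done,ok}  ✓ label sets agree
        • ack:
          offer{more,ok} | select{more,ok}  ✓ label sets agree
            • more:
              Y | Y  ✓
            • ok:
              Y | Y  ✓
        • done:
          select{done,stop} | offer{done,stop}  ✓ label sets agree
            • done:
              Y | Y  ✓
            • stop:
              Y | Y  ✓
        • ok:
          select{done,stop,err} | offer{done,stop,err}  ✓ label sets agree
            • done:
              Y | Y  ✓
            • stop:
              Y | Y  ✓
            • err:
              Y | Y  ✓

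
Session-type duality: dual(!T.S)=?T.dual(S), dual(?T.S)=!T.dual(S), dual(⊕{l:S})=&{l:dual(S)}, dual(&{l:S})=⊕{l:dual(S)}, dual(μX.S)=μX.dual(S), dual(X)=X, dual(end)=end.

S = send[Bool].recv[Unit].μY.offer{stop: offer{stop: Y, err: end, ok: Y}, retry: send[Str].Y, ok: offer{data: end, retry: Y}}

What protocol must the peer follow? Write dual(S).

send[Bool] = recv[Bool]
  recv[Unit] = send[Unit]
    μY = μY  (binder kept)
      offer{stop,retry,ok} = select{stop,retry,ok}  (offer→select)
        • stop:
          offer{stop,err,ok} = select{stop,err,ok}  (offer→select)
            • stop:
              dual(Y) = Y
            • err:
              dual(end) = end
            • ok:
              dual(Y) = Y
        • retry:
          send[Str] = recv[Str]
            dual(Y) = Y
        • ok:
          offer{data,retry} = select{data,retry}  (offer→select)
            • data:
              dual(end) = end
            • retry:
              dual(Y) = Y

recv[Bool].send[Unit].μY.select{stop: select{stop: Y, err: end, ok: Y}, retry: recv[Str].Y, ok: select{data: end, retry: Y}}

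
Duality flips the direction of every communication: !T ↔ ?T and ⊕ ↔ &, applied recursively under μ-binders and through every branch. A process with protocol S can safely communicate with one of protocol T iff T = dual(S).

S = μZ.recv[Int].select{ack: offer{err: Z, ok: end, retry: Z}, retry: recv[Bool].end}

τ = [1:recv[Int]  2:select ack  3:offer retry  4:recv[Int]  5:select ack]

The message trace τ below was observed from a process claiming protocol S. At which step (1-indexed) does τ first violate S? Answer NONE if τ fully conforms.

@1 recv[Int]  ok  state: select{ack: offer{err: μZ.…, ok: end, retry: μZ.…}, retry: recv[Bool].end}
@2 select ack  ok  state: offer{err: μZ.…, ok: end, retry: μZ.…}
@3 offer retry  ok  state: μZ.…
@4 recv[Int]  ok  state: select{ack: offer{err: μZ.…, ok: end, retry: μZ.…}, retry: recv[Bool].end}
@5 select ack  ok  state: offer{err: μZ.…, ok: end, retry: μZ.…}
τ conforms to S (length 5)

NONE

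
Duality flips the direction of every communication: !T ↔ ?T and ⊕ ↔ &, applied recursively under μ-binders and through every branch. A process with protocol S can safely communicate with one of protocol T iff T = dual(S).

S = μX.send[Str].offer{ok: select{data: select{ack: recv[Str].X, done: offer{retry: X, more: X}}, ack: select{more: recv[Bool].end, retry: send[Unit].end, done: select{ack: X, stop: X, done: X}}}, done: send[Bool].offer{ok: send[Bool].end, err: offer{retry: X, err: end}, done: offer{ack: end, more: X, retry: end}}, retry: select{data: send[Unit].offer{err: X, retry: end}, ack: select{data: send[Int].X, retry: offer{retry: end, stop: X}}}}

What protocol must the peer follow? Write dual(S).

μX ↦ μX  (μ self-dual)
  send[Str] ↦ recv[Str]
    offer{ok,done,retry} ↦ select{ok,done,retry}  (offer→select)
      [ok]
        select{data,ack} ↦ offer{data,ack}  (select→offer)
          [data]
            select{ack,done} ↦ offer{ack,done}  (select→offer)
              [ack]
                recv[Str] ↦ send[Str]
                  X ↦ X
              [done]
                offer{retry,more} ↦ select{retry,more}  (offer→select)
                  [retry]
                    X ↦ X
                  [more]
                    X ↦ X
          [ack]
            select{more,retry,done} ↦ offer{more,retry,done}  (select→offer)
              [more]
                recv[Bool] ↦ send[Bool]
                  end ↦ end
              [retry]
                send[Unit] ↦ recv[Unit]
                  end ↦ end
              [done]
                select{ack,stop,done} ↦ offer{ack,stop,done}  (select→offer)
                  [ack]
                    X ↦ X
                  [stop]
                    X ↦ X
                  [done]
                    X ↦ X
      [done]
        send[Bool] ↦ recv[Bool]
          offer{ok,err,done} ↦ select{ok,err,done}  (offer→select)
            [ok]
              send[Bool] ↦ recv[Bool]
                end ↦ end
            [err]
              offer{retry,err} ↦ select{retry,err}  (offer→select)
                [retry]
                  X ↦ X
                [err]
                  end ↦ end
            [done]
              offer{ack,more,retry} ↦ select{ack,more,retry}  (offer→select)
                [ack]
                  end ↦ end
                [more]
                  X ↦ X
                [retry]
                  end ↦ end
      [retry]
        select{data,ack} ↦ offer{data,ack}  (select→offer)
          [data]
            send[Unit] ↦ recv[Unit]
              offer{err,retry} ↦ select{err,retry}  (offer→select)
                [err]
                  X ↦ X
                [retry]
                  end ↦ end
          [ack]
            select{data,retry} ↦ offer{data,retry}  (select→offer)
              [data]
                send[Int] ↦ recv[Int]
                  X ↦ X
              [retry]
                offer{retry,stop} ↦ select{retry,stop}  (offer→select)
                  [retry]
                    end ↦ end
                  [stop]
                    X ↦ X

μX.recv[Str].select{ok: offer{data: offer{ack: send[Str].X, done: select{retry: X, more: X}}, ack: offer{more: send[Bool].end, retry: recv[Unit].end, done: offer{ack: X, stop: X, done: X}}}, done: recv[Bool].select{ok: recv[Bool].end, err: select{retry: X, err: end}, done: select{ack: end, more: X, retry: end}}, retry: offer{data: recv[Unit].select{err: X, retry: end}, ack: offer{data: recv[Int].X, retry: select{retry: end, stop: X}}}}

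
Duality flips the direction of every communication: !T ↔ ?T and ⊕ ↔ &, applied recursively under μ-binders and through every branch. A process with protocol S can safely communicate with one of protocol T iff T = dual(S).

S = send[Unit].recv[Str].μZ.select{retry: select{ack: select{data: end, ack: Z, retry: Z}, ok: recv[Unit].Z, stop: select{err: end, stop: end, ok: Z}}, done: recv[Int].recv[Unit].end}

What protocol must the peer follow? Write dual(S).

recv[Unit].send[Str].μZ.offer{retry: offer{ack: offer{data: end, ack: Z, retry: Z}, ok: send[Unit].Z, stop: offer{err: end, stop: end, ok: Z}}, done: send[Int].send[Unit].end}

send[Unit] = recv[Unit]
  recv[Str] = send[Str]
    μZ = μZ  (μ self-dual)
      select{retry,done} = offer{retry,done}  (⊕→&)
        case retry:
          select{ack,ok,stop} = offer{ack,ok,stop}  (⊕→&)
            case ack:
              select{data,ack,retry} = offer{data,ack,retry}  (⊕→&)
                case data:
                  dual(end) = end
                case ack:
                  dual(Z) = Z
                case retry:
                  dual(Z) = Z
            case ok:
              recv[Unit] = send[Unit]
                dual(Z) = Z
            case stop:
              select{err,stop,ok} = offer{err,stop,ok}  (⊕→&)
                case err:
                  dual(end) = end
                case stop:
                  dual(end) = end
                case ok:
                  dual(Z) = Z
        case done:
          recv[Int] = send[Int]
            recv[Unit] = send[Unit]
              dual(end) = end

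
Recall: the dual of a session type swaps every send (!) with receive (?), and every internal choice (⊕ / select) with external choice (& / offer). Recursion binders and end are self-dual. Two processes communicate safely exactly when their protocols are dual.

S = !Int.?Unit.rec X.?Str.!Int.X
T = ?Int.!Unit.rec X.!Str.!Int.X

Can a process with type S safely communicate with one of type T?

!Int ‖ ?Int  ✓
  ?Unit ‖ !Unit  ✓
    rec X ‖ rec X  ✓ (rec unchanged)
      ?Str ‖ !Str  ✓
        !Int ‖ !Int  ✗ same direction on both sides — not dual

NO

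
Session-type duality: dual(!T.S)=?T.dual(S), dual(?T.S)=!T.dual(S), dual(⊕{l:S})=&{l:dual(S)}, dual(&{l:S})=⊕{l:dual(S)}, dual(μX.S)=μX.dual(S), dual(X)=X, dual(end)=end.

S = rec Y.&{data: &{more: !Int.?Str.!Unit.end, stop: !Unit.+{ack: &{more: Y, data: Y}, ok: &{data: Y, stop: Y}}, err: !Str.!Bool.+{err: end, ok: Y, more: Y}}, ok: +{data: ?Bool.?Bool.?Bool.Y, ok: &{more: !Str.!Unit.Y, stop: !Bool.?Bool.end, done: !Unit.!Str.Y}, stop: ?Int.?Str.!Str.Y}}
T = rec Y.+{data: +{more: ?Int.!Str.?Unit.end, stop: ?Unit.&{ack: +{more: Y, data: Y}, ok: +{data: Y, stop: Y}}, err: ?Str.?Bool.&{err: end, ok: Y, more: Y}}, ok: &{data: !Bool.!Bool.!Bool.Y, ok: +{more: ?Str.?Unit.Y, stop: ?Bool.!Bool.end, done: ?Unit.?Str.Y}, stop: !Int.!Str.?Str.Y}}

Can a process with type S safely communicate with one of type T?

YES

rec Y ‖ rec Y  ok (μ self-dual)
  &{data,ok} ‖ +{data,ok}  ok labels match
    case data:
      &{more,stop,err} ‖ +{more,stop,err}  ok labels match
        case more:
          !Int ‖ ?Int  ok
            ?Str ‖ !Str  ok
              !Unit ‖ ?Unit  ok
                end ‖ end  ok
        case stop:
          !Unit ‖ ?Unit  ok
            +{ack,ok} ‖ &{ack,ok}  ok labels match
              case ack:
                &{more,data} ‖ +{more,data}  ok labels match
                  case more:
                    Y ‖ Y  ok
                  case data:
                    Y ‖ Y  ok
              case ok:
                &{data,stop} ‖ +{data,stop}  ok labels match
                  case data:
                    Y ‖ Y  ok
                  case stop:
                    Y ‖ Y  ok
        case err:
          !Str ‖ ?Str  ok
            !Bool ‖ ?Bool  ok
              +{err,ok,more} ‖ &{err,ok,more}  ok labels match
                case err:
                  end ‖ end  ok
                case ok:
                  Y ‖ Y  ok
                case more:
                  Y ‖ Y  ok
    case ok:
      +{data,ok,stop} ‖ &{data,ok,stop}  ok labels match
        case data:
          ?Bool ‖ !Bool  ok
            ?Bool ‖ !Bool  ok
              ?Bool ‖ !Bool  ok
                Y ‖ Y  ok
        case ok:
          &{more,stop,done} ‖ +{more,stop,done}  ok labels match
            case more:
              !Str ‖ ?Str  ok
                !Unit ‖ ?Unit  ok
                  Y ‖ Y  ok
            case stop:
              !Bool ‖ ?Bool  ok
                ?Bool ‖ !Bool  ok
                  end ‖ end  ok
            case done:
              !Unit ‖ ?Unit  ok
                !Str ‖ ?Str  ok
                  Y ‖ Y  ok
        case stop:
          ?Int ‖ !Int  ok
            ?Str ‖ !Str  ok
              !Str ‖ ?Str  ok
                Y ‖ Y  ok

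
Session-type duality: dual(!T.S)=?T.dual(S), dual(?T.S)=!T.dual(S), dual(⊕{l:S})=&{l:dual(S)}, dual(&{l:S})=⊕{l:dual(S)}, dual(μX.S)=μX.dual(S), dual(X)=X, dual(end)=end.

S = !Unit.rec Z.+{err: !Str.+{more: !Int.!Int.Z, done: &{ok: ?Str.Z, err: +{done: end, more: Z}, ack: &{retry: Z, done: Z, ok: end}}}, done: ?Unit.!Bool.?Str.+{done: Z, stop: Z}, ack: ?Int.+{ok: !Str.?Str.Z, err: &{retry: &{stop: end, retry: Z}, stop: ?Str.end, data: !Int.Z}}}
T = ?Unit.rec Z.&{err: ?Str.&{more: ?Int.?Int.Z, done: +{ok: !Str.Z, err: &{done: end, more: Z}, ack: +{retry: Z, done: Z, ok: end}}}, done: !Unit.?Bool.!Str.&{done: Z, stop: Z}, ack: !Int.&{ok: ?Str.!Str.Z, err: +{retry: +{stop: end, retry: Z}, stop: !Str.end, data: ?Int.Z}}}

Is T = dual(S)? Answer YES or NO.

!Unit ‖ ?Unit  ok
  rec Z ‖ rec Z  ok (rec unchanged)
    +{err,done,ack} ‖ &{err,done,ack}  ok labels match
      • err:
        !Str ‖ ?Str  ok
          +{more,done} ‖ &{more,done}  ok labels match
            • more:
              !Int ‖ ?Int  ok
                !Int ‖ ?Int  ok
                  Z ‖ Z  ok
            • done:
              &{ok,err,ack} ‖ +{ok,err,ack}  ok labels match
                • ok:
                  ?Str ‖ !Str  ok
                    Z ‖ Z  ok
                • err:
                  +{done,more} ‖ &{done,more}  ok labels match
                    • done:
                      end ‖ end  ok
                    • more:
                      Z ‖ Z  ok
                • ack:
                  &{retry,done,ok} ‖ +{retry,done,ok}  ok labels match
                    • retry:
                      Z ‖ Z  ok
                    • done:
                      Z ‖ Z  ok
                    • ok:
                      end ‖ end  ok
      • done:
        ?Unit ‖ !Unit  ok
          !Bool ‖ ?Bool  ok
            ?Str ‖ !Str  ok
              +{done,stop} ‖ &{done,stop}  ok labels match
                • done:
                  Z ‖ Z  ok
                • stop:
                  Z ‖ Z  ok
      • ack:
        ?Int ‖ !Int  ok
          +{ok,err} ‖ &{ok,err}  ok labels match
            • ok:
              !Str ‖ ?Str  ok
                ?Str ‖ !Str  ok
                  Z ‖ Z  ok
            • err:
              &{retry,stop,data} ‖ +{retry,stop,data}  ok labels match
                • retry:
                  &{stop,retry} ‖ +{stop,retry}  ok labels match
                    • stop:
                      end ‖ end  ok
                    • retry:
                      Z ‖ Z  ok
                • stop:
                  ?Str ‖ !Str  ok
                    end ‖ end  ok
                • data:
                  !Int ‖ ?Int  ok
                    Z ‖ Z  ok

YES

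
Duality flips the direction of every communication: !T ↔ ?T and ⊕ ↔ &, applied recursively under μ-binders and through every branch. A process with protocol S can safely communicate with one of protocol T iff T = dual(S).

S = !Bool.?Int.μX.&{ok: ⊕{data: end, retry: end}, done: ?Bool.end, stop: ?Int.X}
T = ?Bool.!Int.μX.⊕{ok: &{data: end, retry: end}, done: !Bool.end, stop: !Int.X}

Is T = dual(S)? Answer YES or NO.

!Bool vs ?Bool  ✓
  ?Int vs !Int  ✓
    μX vs μX  ✓ (binder kept)
      &{ok,done,stop} vs ⊕{ok,done,stop}  ✓ label sets agree
        • ok:
          ⊕{data,retry} vs &{data,retry}  ✓ label sets agree
            • data:
              end vs end  ✓
            • retry:
              end vs end  ✓
        • done:
          ?Bool vs !Bool  ✓
            end vs end  ✓
        • stop:
          ?Int vs !Int  ✓
            X vs X  ✓

YES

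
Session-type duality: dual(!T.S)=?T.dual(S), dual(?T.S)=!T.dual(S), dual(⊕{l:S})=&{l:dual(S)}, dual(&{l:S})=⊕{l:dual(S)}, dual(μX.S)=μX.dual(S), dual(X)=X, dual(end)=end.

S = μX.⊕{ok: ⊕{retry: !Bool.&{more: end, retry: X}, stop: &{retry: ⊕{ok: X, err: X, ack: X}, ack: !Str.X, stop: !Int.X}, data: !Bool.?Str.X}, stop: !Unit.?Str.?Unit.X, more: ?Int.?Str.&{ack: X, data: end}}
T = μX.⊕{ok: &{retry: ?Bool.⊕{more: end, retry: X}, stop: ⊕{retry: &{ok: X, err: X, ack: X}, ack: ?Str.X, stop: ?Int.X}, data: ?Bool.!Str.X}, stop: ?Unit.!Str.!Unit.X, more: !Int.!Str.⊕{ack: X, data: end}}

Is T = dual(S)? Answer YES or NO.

NO

μX ‖ μX  match (binder kept)
  ⊕{ok,stop,more} ‖ ⊕{ok,stop,more}  ✗ choice polarity not flipped — not dual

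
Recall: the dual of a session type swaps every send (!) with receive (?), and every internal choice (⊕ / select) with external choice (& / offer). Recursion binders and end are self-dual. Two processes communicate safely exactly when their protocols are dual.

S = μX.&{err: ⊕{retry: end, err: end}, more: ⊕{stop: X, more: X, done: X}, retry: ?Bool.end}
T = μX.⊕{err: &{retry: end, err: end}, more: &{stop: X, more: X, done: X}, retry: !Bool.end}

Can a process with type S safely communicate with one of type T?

YES

μX | μX  match (binder kept)
  &{err,more,retry} | ⊕{err,more,retry}  match labels match
    • err:
      ⊕{retry,err} | &{retry,err}  match labels match
        • retry:
          end | end  match
        • err:
          end | end  match
    • more:
      ⊕{stop,more,done} | &{stop,more,done}  match labels match
        • stop:
          X | X  match
        • more:
          X | X  match
        • done:
          X | X  match
    • retry:
      ?Bool | !Bool  match
        end | end  match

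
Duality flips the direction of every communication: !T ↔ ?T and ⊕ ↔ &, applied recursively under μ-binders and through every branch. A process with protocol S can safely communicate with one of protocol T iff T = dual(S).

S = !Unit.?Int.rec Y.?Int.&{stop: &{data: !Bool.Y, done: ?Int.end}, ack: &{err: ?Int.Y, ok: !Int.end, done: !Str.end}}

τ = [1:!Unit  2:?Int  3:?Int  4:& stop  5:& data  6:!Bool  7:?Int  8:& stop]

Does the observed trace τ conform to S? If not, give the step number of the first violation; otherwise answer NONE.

NONE

step 1: !Unit  ok  now at ?Int.rec Y.…
step 2: ?Int  ok  now at rec Y.…
step 3: ?Int  ok  now at &{stop: &{data: !Bool.rec Y.…, done: ?Int.end}, ack: &{err: ?Int.rec Y.…, ok: !Int.end, done: !Str.end}}
step 4: & stop  ok  now at &{data: !Bool.rec Y.…, done: ?Int.end}
step 5: & data  ok  now at !Bool.rec Y.…
step 6: !Bool  ok  now at rec Y.…
step 7: ?Int  ok  now at &{stop: &{data: !Bool.rec Y.…, done: ?Int.end}, ack: &{err: ?Int.rec Y.…, ok: !Int.end, done: !Str.end}}
step 8: & stop  ok  now at &{data: !Bool.rec Y.…, done: ?Int.end}
τ conforms to S (length 8)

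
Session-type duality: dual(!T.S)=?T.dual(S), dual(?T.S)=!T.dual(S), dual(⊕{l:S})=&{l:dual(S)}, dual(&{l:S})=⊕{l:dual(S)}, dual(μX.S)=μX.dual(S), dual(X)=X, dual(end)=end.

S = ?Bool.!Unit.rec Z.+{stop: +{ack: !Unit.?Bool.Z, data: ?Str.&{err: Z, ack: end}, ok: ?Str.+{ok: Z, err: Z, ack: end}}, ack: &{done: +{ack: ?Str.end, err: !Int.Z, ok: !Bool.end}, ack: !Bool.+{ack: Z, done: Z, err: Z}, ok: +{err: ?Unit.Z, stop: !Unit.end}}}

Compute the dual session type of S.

!Bool.?Unit.rec Z.&{stop: &{ack: ?Unit.!Bool.Z, data: !Str.+{err: Z, ack: end}, ok: !Str.&{ok: Z, err: Z, ack: end}}, ack: +{done: &{ack: !Str.end, err: ?Int.Z, ok: ?Bool.end}, ack: ?Bool.&{ack: Z, done: Z, err: Z}, ok: &{err: !Unit.Z, stop: ?Unit.end}}}

?Bool = !Bool
  !Unit = ?Unit
    rec Z = rec Z  (μ self-dual)
      +{stop,ack} = &{stop,ack}  (⊕→&)
        [stop]
          +{ack,data,ok} = &{ack,data,ok}  (⊕→&)
            [ack]
              !Unit = ?Unit
                ?Bool = !Bool
                  dual(Z) = Z
            [data]
              ?Str = !Str
                &{err,ack} = +{err,ack}  (&→⊕)
                  [err]
                    dual(Z) = Z
                  [ack]
                    dual(end) = end
            [ok]
              ?Str = !Str
                +{ok,err,ack} = &{ok,err,ack}  (⊕→&)
                  [ok]
                    dual(Z) = Z
                  [err]
                    dual(Z) = Z
                  [ack]
                    dual(end) = end
        [ack]
          &{done,ack,ok} = +{done,ack,ok}  (&→⊕)
            [done]
              +{ack,err,ok} = &{ack,err,ok}  (⊕→&)
                [ack]
                  ?Str = !Str
                    dual(end) = end
                [err]
                  !Int = ?Int
                    dual(Z) = Z
                [ok]
                  !Bool = ?Bool
                    dual(end) = end
            [ack]
              !Bool = ?Bool
                +{ack,done,err} = &{ack,done,err}  (⊕→&)
                  [ack]
                    dual(Z) = Z
                  [done]
                    dual(Z) = Z
                  [err]
                    dual(Z) = Z
            [ok]
              +{err,stop} = &{err,stop}  (⊕→&)
                [err]
                  ?Unit = !Unit
                    dual(Z) = Z
                [stop]
                  !Unit = ?Unit
                    dual(end) = end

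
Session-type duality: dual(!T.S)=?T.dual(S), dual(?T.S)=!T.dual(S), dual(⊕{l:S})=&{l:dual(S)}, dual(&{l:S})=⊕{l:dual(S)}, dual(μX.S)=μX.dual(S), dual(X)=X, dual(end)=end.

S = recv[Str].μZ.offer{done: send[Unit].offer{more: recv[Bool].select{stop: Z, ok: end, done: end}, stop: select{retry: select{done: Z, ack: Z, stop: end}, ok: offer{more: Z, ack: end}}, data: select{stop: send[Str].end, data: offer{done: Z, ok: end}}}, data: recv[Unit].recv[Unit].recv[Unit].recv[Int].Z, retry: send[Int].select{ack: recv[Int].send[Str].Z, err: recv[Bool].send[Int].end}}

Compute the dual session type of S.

send[Str].μZ.select{done: recv[Unit].select{more: send[Bool].offer{stop: Z, ok: end, done: end}, stop: offer{retry: offer{done: Z, ack: Z, stop: end}, ok: select{more: Z, ack: end}}, data: offer{stop: recv[Str].end, data: select{done: Z, ok: end}}}, data: send[Unit].send[Unit].send[Unit].send[Int].Z, retry: recv[Int].offer{ack: send[Int].recv[Str].Z, err: send[Bool].recv[Int].end}}

recv[Str] = send[Str]
  μZ = μZ  (μ self-dual)
    offer{done,data,retry} = select{done,data,retry}  (offer→select)
      • done:
        send[Unit] = recv[Unit]
          offer{more,stop,data} = select{more,stop,data}  (offer→select)
            • more:
              recv[Bool] = send[Bool]
                select{stop,ok,done} = offer{stop,ok,done}  (select→offer)
                  • stop:
                    dual(Z) = Z
                  • ok:
                    dual(end) = end
                  • done:
                    dual(end) = end
            • stop:
              select{retry,ok} = offer{retry,ok}  (select→offer)
                • retry:
                  select{done,ack,stop} = offer{done,ack,stop}  (select→offer)
                    • done:
                      dual(Z) = Z
                    • ack:
                      dual(Z) = Z
                    • stop:
                      dual(end) = end
                • ok:
                  offer{more,ack} = select{more,ack}  (offer→select)
                    • more:
                      dual(Z) = Z
                    • ack:
                      dual(end) = end
            • data:
              select{stop,data} = offer{stop,data}  (select→offer)
                • stop:
                  send[Str] = recv[Str]
                    dual(end) = end
                • data:
                  offer{done,ok} = select{done,ok}  (offer→select)
                    • done:
                      dual(Z) = Z
                    • ok:
                      dual(end) = end
      • data:
        recv[Unit] = send[Unit]
          recv[Unit] = send[Unit]
            recv[Unit] = send[Unit]
              recv[Int] = send[Int]
                dual(Z) = Z
      • retry:
        send[Int] = recv[Int]
          select{ack,err} = offer{ack,err}  (select→offer)
            • ack:
              recv[Int] = send[Int]
                send[Str] = recv[Str]
                  dual(Z) = Z
            • err:
              recv[Bool] = send[Bool]
                send[Int] = recv[Int]
                  dual(end) = end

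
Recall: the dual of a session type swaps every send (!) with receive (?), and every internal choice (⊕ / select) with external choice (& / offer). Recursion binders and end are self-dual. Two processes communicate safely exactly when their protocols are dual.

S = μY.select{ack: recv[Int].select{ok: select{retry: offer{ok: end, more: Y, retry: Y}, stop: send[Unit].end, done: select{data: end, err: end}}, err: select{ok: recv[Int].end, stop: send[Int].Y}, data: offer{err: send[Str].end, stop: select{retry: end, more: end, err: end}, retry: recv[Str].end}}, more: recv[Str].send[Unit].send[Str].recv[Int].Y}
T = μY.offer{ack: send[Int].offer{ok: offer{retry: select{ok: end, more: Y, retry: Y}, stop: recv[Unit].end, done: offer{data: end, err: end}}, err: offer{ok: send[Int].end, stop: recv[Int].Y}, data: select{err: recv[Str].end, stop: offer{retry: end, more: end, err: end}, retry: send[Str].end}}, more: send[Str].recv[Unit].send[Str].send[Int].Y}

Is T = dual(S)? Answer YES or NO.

μY vs μY  ✓ (rec unchanged)
  select{ack,more} vs offer{ack,more}  ✓ labels match
    case ack:
      recv[Int] vs send[Int]  ✓
        select{ok,err,data} vs offer{ok,err,data}  ✓ labels match
          case ok:
            select{retry,stop,done} vs offer{retry,stop,done}  ✓ labels match
              case retry:
                offer{ok,more,retry} vs select{ok,more,retry}  ✓ labels match
                  case ok:
                    end vs end  ✓
                  case more:
                    Y vs Y  ✓
                  case retry:
                    Y vs Y  ✓
              case stop:
                send[Unit] vs recv[Unit]  ✓
                  end vs end  ✓
              case done:
                select{data,err} vs offer{data,err}  ✓ labels match
                  case data:
                    end vs end  ✓
                  case err:
                    end vs end  ✓
          case err:
            select{ok,stop} vs offer{ok,stop}  ✓ labels match
              case ok:
                recv[Int] vs send[Int]  ✓
                  end vs end  ✓
              case stop:
                send[Int] vs recv[Int]  ✓
                  Y vs Y  ✓
          case data:
            offer{err,stop,retry} vs select{err,stop,retry}  ✓ labels match
              case err:
                send[Str] vs recv[Str]  ✓
                  end vs end  ✓
              case stop:
                select{retry,more,err} vs offer{retry,more,err}  ✓ labels match
                  case retry:
                    end vs end  ✓
                  case more:
                    end vs end  ✓
                  case err:
                    end vs end  ✓
              case retry:
                recv[Str] vs send[Str]  ✓
                  end vs end  ✓
    case more:
      recv[Str] vs send[Str]  ✓
        send[Unit] vs recv[Unit]  ✓
          send[Str] vs send[Str]  ✗ same direction on both sides — not dual

NO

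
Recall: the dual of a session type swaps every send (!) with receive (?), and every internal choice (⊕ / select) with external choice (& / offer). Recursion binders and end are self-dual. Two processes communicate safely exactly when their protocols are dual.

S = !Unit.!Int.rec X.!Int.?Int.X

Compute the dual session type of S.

!Unit = ?Unit
  !Int = ?Int
    rec X = rec X  (μ self-dual)
      !Int = ?Int
        ?Int = !Int
          dual(X) = X

?Unit.?Int.rec X.?Int.!Int.X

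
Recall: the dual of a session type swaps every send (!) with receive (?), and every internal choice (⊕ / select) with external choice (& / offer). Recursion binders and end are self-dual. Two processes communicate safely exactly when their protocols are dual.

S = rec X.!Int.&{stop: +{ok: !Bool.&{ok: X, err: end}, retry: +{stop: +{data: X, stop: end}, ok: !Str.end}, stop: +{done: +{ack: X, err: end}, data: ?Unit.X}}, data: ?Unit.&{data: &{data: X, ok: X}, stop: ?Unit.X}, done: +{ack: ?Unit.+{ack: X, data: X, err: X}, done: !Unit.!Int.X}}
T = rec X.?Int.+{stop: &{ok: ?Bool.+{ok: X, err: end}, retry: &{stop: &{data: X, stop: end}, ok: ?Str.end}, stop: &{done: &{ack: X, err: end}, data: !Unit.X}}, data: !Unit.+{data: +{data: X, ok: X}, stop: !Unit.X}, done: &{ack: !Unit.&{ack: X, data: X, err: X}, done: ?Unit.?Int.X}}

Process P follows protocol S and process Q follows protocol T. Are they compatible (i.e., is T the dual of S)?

rec X | rec X  match (rec unchanged)
  !Int | ?Int  match
    &{stop,data,done} | +{stop,data,done}  match same labels
      • stop:
        +{ok,retry,stop} | &{ok,retry,stop}  match same labels
          • ok:
            !Bool | ?Bool  match
              &{ok,err} | +{ok,err}  match same labels
                • ok:
                  X | X  match
                • err:
                  end | end  match
          • retry:
            +{stop,ok} | &{stop,ok}  match same labels
              • stop:
                +{data,stop} | &{data,stop}  match same labels
                  • data:
                    X | X  match
                  • stop:
                    end | end  match
              • ok:
                !Str | ?Str  match
                  end | end  match
          • stop:
            +{done,data} | &{done,data}  match same labels
              • done:
                +{ack,err} | &{ack,err}  match same labels
                  • ack:
                    X | X  match
                  • err:
                    end | end  match
              • data:
                ?Unit | !Unit  match
                  X | X  match
      • data:
        ?Unit | !Unit  match
          &{data,stop} | +{data,stop}  match same labels
            • data:
              &{data,ok} | +{data,ok}  match same labels
                • data:
                  X | X  match
                • ok:
                  X | X  match
            • stop:
              ?Unit | !Unit  match
                X | X  match
      • done:
        +{ack,done} | &{ack,done}  match same labels
          • ack:
            ?Unit | !Unit  match
              +{ack,data,err} | &{ack,data,err}  match same labels
                • ack:
                  X | X  match
                • data:
                  X | X  match
                • err:
                  X | X  match
          • done:
            !Unit | ?Unit  match
              !Int | ?Int  match
                X | X  match

YES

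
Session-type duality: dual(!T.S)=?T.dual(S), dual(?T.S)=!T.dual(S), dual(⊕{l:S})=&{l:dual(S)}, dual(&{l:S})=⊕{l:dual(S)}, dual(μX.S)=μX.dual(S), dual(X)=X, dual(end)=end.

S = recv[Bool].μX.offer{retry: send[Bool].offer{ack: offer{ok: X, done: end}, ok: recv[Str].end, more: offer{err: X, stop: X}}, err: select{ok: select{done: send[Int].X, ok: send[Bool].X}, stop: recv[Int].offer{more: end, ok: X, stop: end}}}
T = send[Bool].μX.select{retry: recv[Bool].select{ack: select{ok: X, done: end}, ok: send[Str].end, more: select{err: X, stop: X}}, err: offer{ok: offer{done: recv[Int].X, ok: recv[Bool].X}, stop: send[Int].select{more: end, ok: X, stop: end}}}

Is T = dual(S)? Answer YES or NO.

recv[Bool] | send[Bool]  match
  μX | μX  match (μ self-dual)
    offer{retry,err} | select{retry,err}  match same labels
      • retry:
        send[Bool] | recv[Bool]  match
          offer{ack,ok,more} | select{ack,ok,more}  match same labels
            • ack:
              offer{ok,done} | select{ok,done}  match same labels
                • ok:
                  X | X  match
                • done:
                  end | end  match
            • ok:
              recv[Str] | send[Str]  match
                end | end  match
            • more:
              offer{err,stop} | select{err,stop}  match same labels
                • err:
                  X | X  match
                • stop:
                  X | X  match
      • err:
        select{ok,stop} | offer{ok,stop}  match same labels
          • ok:
            select{done,ok} | offer{done,ok}  match same labels
              • done:
                send[Int] | recv[Int]  match
                  X | X  match
              • ok:
                send[Bool] | recv[Bool]  match
                  X | X  match
          • stop:
            recv[Int] | send[Int]  match
              offer{more,ok,stop} | select{more,ok,stop}  match same labels
                • more:
                  end | end  match
                • ok:
                  X | X  match
                • stop:
                  end | end  match

YES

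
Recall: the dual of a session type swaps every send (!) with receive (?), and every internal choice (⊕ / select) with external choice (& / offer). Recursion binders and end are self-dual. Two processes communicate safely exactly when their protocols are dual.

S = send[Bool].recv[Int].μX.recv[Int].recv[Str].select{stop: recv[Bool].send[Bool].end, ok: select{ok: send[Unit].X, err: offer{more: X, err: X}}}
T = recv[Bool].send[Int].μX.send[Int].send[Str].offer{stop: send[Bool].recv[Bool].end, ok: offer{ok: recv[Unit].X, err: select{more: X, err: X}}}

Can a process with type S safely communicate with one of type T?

YES

send[Bool] vs recv[Bool]  match
  recv[Int] vs send[Int]  match
    μX vs μX  match (μ self-dual)
      recv[Int] vs send[Int]  match
        recv[Str] vs send[Str]  match
          select{stop,ok} vs offer{stop,ok}  match same labels
            case stop:
              recv[Bool] vs send[Bool]  match
                send[Bool] vs recv[Bool]  match
                  end vs end  match
            case ok:
              select{ok,err} vs offer{ok,err}  match same labels
                case ok:
                  send[Unit] vs recv[Unit]  match
                    X vs X  match
                case err:
                  offer{more,err} vs select{more,err}  match same labels
                    case more:
                      X vs X  match
                    case err:
                      X vs X  match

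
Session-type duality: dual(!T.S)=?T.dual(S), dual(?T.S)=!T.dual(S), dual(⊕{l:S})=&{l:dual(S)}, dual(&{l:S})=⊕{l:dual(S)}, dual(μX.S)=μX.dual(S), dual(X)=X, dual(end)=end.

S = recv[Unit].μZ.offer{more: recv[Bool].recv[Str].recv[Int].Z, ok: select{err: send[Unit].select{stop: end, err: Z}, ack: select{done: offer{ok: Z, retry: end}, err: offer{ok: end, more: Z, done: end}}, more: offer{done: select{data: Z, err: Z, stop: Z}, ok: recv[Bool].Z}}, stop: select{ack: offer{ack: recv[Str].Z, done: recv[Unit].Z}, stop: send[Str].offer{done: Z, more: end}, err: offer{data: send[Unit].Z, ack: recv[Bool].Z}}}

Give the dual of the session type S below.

recv[Unit] = send[Unit]
  μZ = μZ  (binder kept)
    offer{more,ok,stop} = select{more,ok,stop}  (&→⊕)
      • more:
        recv[Bool] = send[Bool]
          recv[Str] = send[Str]
            recv[Int] = send[Int]
              Z ↦ Z
      • ok:
        select{err,ack,more} = offer{err,ack,more}  (select→offer)
          • err:
            send[Unit] = recv[Unit]
              select{stop,err} = offer{stop,err}  (select→offer)
                • stop:
                  end ↦ end
                • err:
                  Z ↦ Z
          • ack:
            select{done,err} = offer{done,err}  (select→offer)
              • done:
                offer{ok,retry} = select{ok,retry}  (&→⊕)
                  • ok:
                    Z ↦ Z
                  • retry:
                    end ↦ end
              • err:
                offer{ok,more,done} = select{ok,more,done}  (&→⊕)
                  • ok:
                    end ↦ end
                  • more:
                    Z ↦ Z
                  • done:
                    end ↦ end
          • more:
            offer{done,ok} = select{done,ok}  (&→⊕)
              • done:
                select{data,err,stop} = offer{data,err,stop}  (select→offer)
                  • data:
                    Z ↦ Z
                  • err:
                    Z ↦ Z
                  • stop:
                    Z ↦ Z
              • ok:
                recv[Bool] = send[Bool]
                  Z ↦ Z
      • stop:
        select{ack,stop,err} = offer{ack,stop,err}  (select→offer)
          • ack:
            offer{ack,done} = select{ack,done}  (&→⊕)
              • ack:
                recv[Str] = send[Str]
                  Z ↦ Z
              • done:
                recv[Unit] = send[Unit]
                  Z ↦ Z
          • stop:
            send[Str] = recv[Str]
              offer{done,more} = select{done,more}  (&→⊕)
                • done:
                  Z ↦ Z
                • more:
                  end ↦ end
          • err:
            offer{data,ack} = select{data,ack}  (&→⊕)
              • data:
                send[Unit] = recv[Unit]
                  Z ↦ Z
              • ack:
                recv[Bool] = send[Bool]
                  Z ↦ Z

send[Unit].μZ.select{more: send[Bool].send[Str].send[Int].Z, ok: offer{err: recv[Unit].offer{stop: end, err: Z}, ack: offer{done: select{ok: Z, retry: end}, err: select{ok: end, more: Z, done: end}}, more: select{done: offer{data: Z, err: Z, stop: Z}, ok: send[Bool].Z}}, stop: offer{ack: select{ack: send[Str].Z, done: send[Unit].Z}, stop: recv[Str].select{done: Z, more: end}, err: select{data: recv[Unit].Z, ack: send[Bool].Z}}}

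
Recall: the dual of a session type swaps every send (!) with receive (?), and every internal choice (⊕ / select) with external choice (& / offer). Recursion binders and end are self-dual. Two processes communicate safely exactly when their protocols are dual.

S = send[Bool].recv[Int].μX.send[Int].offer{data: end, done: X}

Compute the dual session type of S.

recv[Bool].send[Int].μX.recv[Int].select{data: end, done: X}

send[Bool] = recv[Bool]
  recv[Int] = send[Int]
    μX = μX  (μ self-dual)
      send[Int] = recv[Int]
        offer{data,done} = select{data,done}  (&→⊕)
          [data]
            end self-dual
          [done]
            X self-dual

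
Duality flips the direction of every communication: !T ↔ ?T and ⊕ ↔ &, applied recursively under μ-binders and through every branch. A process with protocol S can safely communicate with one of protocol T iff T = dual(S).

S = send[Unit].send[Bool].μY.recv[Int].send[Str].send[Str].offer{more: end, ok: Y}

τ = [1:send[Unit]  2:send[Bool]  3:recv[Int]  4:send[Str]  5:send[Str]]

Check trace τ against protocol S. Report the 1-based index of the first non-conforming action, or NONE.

step 1: send[Unit]  match  state: send[Bool].μY.…
step 2: send[Bool]  match  state: μY.…
step 3: recv[Int]  match  state: send[Str].send[Str].offer{more: end, ok: μY.…}
step 4: send[Str]  match  state: send[Str].offer{more: end, ok: μY.…}
step 5: send[Str]  match  state: offer{more: end, ok: μY.…}
τ conforms to S (length 5)

NONE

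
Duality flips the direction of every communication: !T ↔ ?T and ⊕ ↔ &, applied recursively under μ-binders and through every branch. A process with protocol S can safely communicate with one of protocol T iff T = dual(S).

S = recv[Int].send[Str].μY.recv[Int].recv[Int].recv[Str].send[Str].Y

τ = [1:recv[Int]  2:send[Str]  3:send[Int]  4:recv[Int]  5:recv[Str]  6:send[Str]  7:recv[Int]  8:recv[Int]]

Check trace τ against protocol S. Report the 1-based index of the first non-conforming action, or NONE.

3

[1] recv[Int]  ok  state: send[Str].μY.…
[2] send[Str]  ok  state: μY.…
[3] got send[Int], protocol expects recv[Int]  ✗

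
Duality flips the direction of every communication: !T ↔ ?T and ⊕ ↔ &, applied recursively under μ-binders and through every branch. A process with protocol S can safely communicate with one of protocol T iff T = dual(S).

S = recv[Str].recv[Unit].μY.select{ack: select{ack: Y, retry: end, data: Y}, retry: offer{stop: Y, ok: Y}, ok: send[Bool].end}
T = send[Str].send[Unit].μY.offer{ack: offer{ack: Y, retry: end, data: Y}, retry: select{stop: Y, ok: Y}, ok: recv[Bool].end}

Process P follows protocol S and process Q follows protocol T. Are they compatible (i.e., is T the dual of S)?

recv[Str] ‖ send[Str]  ✓
  recv[Unit] ‖ send[Unit]  ✓
    μY ‖ μY  ✓ (μ self-dual)
      select{ack,retry,ok} ‖ offer{ack,retry,ok}  ✓ labels match
        case ack:
          select{ack,retry,data} ‖ offer{ack,retry,data}  ✓ labels match
            case ack:
              Y ‖ Y  ✓
            case retry:
              end ‖ end  ✓
            case data:
              Y ‖ Y  ✓
        case retry:
          offer{stop,ok} ‖ select{stop,ok}  ✓ labels match
            case stop:
              Y ‖ Y  ✓
            case ok:
              Y ‖ Y  ✓
        case ok:
          send[Bool] ‖ recv[Bool]  ✓
            end ‖ end  ✓

YES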